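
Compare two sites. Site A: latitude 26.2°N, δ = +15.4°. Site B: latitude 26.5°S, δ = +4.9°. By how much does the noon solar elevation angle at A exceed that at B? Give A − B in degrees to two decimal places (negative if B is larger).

A: 90° − |26.2 − (15.4)| = 79.20°.
B: 90° − |-26.5 − (4.9)| = 58.60°.
A − B = 79.20 − 58.60 = 20.60°.

+20.60°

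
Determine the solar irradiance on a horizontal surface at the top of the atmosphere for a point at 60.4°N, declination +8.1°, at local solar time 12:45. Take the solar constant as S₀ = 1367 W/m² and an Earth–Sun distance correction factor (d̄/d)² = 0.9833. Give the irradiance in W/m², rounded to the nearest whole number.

809 W/m²

Hour angle H = 15° × (12.75 − 12) = 11.25°.
cos θ_z = sin φ sin δ + cos φ cos δ cos H = (0.8695)(0.1409) + (0.4939)(0.9900)(0.9808) = 0.6021.
Top-of-atmosphere irradiance = S₀ (d̄/d)² cos θ_z = 1367 × 0.9833 × 0.6021 = 809.33 W/m².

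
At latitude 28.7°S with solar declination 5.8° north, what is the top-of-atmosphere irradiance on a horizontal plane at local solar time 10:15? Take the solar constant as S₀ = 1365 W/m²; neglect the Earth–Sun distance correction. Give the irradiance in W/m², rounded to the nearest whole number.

Hour angle H = 15° × (10.25 − 12) = -26.25°.
cos θ_z = sin φ sin δ + cos φ cos δ cos H = (-0.4802)(0.1011) + (0.8771)(0.9949)(0.8969) = 0.7341.
Top-of-atmosphere irradiance = S₀ cos θ_z = 1365 × 0.7341 = 1002.05 W/m².

1002 W/m²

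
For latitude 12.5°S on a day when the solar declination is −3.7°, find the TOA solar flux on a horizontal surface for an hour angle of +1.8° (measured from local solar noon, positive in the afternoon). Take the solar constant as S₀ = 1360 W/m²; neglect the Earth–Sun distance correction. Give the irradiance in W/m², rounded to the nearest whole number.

1343 W/m²

cos θ_z = sin(-12.5°) sin(-3.7°) + cos(-12.5°) cos(-3.7°) cos(1.80°) = 0.0140 + 0.9738 = 0.9878.
Top-of-atmosphere irradiance = S₀ cos θ_z = 1360 × 0.9878 = 1343.41 W/m².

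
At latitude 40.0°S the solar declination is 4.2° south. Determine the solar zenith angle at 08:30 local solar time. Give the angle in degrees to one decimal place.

Hour angle H = 15° × (8.5 − 12) = -52.50°.
With φ = -40.0°, δ = -4.2°, H = -52.50°: sin φ sin δ = 0.0471, cos φ cos δ cos H = 0.4651, so cos θ_z = 0.5122.
θ_z = arccos(0.5122) = 59.19°.

59.2°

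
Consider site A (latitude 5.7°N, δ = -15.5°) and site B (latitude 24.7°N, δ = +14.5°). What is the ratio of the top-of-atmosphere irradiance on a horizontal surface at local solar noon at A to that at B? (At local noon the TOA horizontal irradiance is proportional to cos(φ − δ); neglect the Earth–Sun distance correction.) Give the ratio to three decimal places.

A: cos θ_z = cos(5.7° − (-15.5°)) = 0.9323.
B: cos θ_z = cos(24.7° − (14.5°)) = 0.9842.
Ratio A/B = 0.9323 / 0.9842 = 0.9473.

0.947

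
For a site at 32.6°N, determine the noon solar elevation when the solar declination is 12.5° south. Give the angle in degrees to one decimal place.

44.9°

At local solar noon the hour angle is zero, so the elevation is 90° − |φ − δ| = 90° − |32.6° − (-12.5°)| = 90° − 45.1° = 44.9°.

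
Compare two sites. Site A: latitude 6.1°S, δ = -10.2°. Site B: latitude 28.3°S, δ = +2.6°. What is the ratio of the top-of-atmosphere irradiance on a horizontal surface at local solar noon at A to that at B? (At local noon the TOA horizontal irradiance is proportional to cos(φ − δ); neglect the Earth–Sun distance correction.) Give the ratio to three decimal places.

A: cos θ_z = cos(-6.1° − (-10.2°)) = 0.9974.
B: cos θ_z = cos(-28.3° − (2.6°)) = 0.8581.
Ratio A/B = 0.9974 / 0.8581 = 1.1623.

1.162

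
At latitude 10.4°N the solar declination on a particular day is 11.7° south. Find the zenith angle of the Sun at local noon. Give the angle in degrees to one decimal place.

22.1°

At local solar noon the hour angle is zero, so the zenith angle is |φ − δ| = |10.4° − (-11.7°)| = 22.1°.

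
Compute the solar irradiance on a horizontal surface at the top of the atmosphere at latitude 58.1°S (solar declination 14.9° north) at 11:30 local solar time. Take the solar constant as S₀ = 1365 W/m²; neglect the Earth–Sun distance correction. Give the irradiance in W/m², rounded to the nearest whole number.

393 W/m²

Hour angle H = 15° × (11.5 − 12) = -7.50°.
cos θ_z = sin φ sin δ + cos φ cos δ cos H = (-0.8490)(0.2571) + (0.5284)(0.9664)(0.9914) = 0.2880.
Top-of-atmosphere irradiance = S₀ cos θ_z = 1365 × 0.2880 = 393.12 W/m².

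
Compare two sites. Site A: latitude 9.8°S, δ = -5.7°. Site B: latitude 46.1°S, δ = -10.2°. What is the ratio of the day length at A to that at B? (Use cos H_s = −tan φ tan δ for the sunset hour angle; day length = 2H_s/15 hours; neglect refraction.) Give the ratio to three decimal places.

A: H_s = arccos(−tan -9.8° · tan -5.7°) = 90.99°, so 2H_s/15 = 12.1320 h.
B: H_s = arccos(−tan -46.1° · tan -10.2°) = 100.78°, so 2H_s/15 = 13.4373 h.
Ratio A/B = 12.1320 / 13.4373 = 0.9029.

0.903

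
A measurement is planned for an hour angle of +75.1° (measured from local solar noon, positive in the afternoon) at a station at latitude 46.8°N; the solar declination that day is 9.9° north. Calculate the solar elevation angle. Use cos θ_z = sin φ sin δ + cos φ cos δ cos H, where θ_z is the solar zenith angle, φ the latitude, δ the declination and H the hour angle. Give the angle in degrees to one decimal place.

17.4°

With φ = 46.8°, δ = 9.9°, H = 75.10°: sin φ sin δ = 0.1253, cos φ cos δ cos H = 0.1734, so cos θ_z = 0.2987.
θ_z = arccos(0.2987) = 72.62°, so the elevation is 90° − 72.62° = 17.38°.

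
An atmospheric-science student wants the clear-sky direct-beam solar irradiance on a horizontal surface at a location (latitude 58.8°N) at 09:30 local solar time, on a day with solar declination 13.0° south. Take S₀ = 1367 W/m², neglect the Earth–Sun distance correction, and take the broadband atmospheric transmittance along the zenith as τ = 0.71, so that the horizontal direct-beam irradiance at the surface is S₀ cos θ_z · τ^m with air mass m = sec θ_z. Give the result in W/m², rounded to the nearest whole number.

Hour angle H = 15° × (9.5 − 12) = -37.50°.
cos θ_z = sin φ sin δ + cos φ cos δ cos H = (0.8554)(-0.2250) + (0.5180)(0.9744)(0.7934) = 0.2080.
Air mass m = 1/cos θ_z = 1/0.2080 = 4.808; τ^m = 0.71^4.808 = 0.1927.
Surface direct beam = 1367 × 0.2080 × 0.1927 = 54.79 W/m².

55 W/m²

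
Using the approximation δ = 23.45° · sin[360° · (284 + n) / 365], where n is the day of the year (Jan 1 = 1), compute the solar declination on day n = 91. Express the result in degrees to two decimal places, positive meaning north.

+4.02°

360 × (284 + 91) / 365 = 369.863°; sin(369.863°) = 0.1713.
δ = 23.45 × 0.1713 = 4.017° ≈ +4.02°.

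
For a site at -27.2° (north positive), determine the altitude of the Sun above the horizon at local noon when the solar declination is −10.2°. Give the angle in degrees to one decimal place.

At local solar noon the hour angle is zero, so the elevation is 90° − |φ − δ| = 90° − |-27.2° − (-10.2°)| = 90° − 17.0° = 73.0°.

73.0°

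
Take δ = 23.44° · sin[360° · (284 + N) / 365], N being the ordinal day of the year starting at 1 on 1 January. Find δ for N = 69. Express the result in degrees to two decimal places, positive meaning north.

-4.81°

360 × (284 + 69) / 365 = 348.164°; sin(348.164°) = -0.2051.
δ = 23.44 × -0.2051 = -4.808° ≈ -4.81°.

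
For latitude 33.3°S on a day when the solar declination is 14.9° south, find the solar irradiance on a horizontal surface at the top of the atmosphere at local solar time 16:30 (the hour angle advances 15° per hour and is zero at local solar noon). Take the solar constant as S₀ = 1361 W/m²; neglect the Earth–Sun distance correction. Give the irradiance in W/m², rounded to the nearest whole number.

Hour angle H = 15° × (16.5 − 12) = 67.50°.
With φ = -33.3°, δ = -14.9°, H = 67.50°: sin φ sin δ = 0.1412, cos φ cos δ cos H = 0.3091, so cos θ_z = 0.4503.
Top-of-atmosphere irradiance = S₀ cos θ_z = 1361 × 0.4503 = 612.86 W/m².

613 W/m²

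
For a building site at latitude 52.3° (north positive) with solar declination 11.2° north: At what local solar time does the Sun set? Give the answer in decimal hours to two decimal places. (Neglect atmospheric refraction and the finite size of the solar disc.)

18.99 h

−tan φ tan δ = −(1.2938)(0.1980) = -0.2562; H_s = arccos(-0.2562) = 104.84°.
Sunset is at 12 + H_s/15 = 12 + 6.989 = 18.989 h local solar time.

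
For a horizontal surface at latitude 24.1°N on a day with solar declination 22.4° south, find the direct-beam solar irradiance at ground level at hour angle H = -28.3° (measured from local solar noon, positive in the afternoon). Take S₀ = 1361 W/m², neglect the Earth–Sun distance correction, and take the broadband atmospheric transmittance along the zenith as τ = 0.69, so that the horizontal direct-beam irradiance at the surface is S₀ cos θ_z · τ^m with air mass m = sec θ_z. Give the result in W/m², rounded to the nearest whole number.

425 W/m²

cos θ_z = sin φ sin δ + cos φ cos δ cos H = (0.4083)(-0.3811) + (0.9128)(0.9245)(0.8805) = 0.5874.
Air mass m = 1/cos θ_z = 1/0.5874 = 1.702; τ^m = 0.69^1.702 = 0.5318.
Surface direct beam = 1361 × 0.5874 × 0.5318 = 425.15 W/m².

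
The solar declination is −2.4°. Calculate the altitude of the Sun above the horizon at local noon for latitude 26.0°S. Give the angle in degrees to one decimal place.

66.4°

At local solar noon the hour angle is zero, so the elevation is 90° − |φ − δ| = 90° − |-26.0° − (-2.4°)| = 90° − 23.6° = 66.4°.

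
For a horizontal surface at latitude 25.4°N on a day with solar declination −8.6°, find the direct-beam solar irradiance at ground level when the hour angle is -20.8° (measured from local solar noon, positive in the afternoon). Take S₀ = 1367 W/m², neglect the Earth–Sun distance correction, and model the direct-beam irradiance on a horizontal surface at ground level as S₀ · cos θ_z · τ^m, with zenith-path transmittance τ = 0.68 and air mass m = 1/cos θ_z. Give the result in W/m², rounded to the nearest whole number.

With φ = 25.4°, δ = -8.6°, H = -20.80°: sin φ sin δ = -0.0641, cos φ cos δ cos H = 0.8350, so cos θ_z = 0.7709.
Air mass m = 1/cos θ_z = 1/0.7709 = 1.297; τ^m = 0.68^1.297 = 0.6064.
Surface direct beam = 1367 × 0.7709 × 0.6064 = 639.04 W/m².

639 W/m²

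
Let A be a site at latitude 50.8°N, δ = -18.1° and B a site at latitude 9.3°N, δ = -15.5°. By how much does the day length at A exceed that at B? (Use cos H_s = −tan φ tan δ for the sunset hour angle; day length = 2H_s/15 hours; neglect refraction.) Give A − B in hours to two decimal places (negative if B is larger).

A: H_s = arccos(−tan 50.8° · tan -18.1°) = 66.37°, so 2H_s/15 = 8.8493 h.
B: H_s = arccos(−tan 9.3° · tan -15.5°) = 87.40°, so 2H_s/15 = 11.6533 h.
A − B = 8.8493 − 11.6533 = -2.8040 h.

-2.80 h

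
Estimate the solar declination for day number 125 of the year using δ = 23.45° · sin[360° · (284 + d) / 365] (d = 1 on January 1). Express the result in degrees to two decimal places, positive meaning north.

+16.11°

360 × (284 + 125) / 365 = 403.397°; sin(403.397°) = 0.6870.
δ = 23.45 × 0.6870 = 16.110° ≈ +16.11°.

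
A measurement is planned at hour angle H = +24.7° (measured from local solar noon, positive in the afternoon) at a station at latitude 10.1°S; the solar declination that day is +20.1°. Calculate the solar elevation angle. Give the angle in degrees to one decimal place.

51.2°

With φ = -10.1°, δ = 20.1°, H = 24.70°: sin φ sin δ = -0.0603, cos φ cos δ cos H = 0.8400, so cos θ_z = 0.7797.
θ_z = arccos(0.7797) = 38.77°, so the elevation is 90° − 38.77° = 51.23°.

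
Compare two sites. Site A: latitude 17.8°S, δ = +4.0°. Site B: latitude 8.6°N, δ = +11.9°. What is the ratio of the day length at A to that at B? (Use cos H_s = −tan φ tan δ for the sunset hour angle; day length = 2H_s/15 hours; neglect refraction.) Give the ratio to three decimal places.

0.966

A: H_s = arccos(−tan -17.8° · tan 4.0°) = 88.71°, so 2H_s/15 = 11.8280 h.
B: H_s = arccos(−tan 8.6° · tan 11.9°) = 91.83°, so 2H_s/15 = 12.2440 h.
Ratio A/B = 11.8280 / 12.2440 = 0.9660.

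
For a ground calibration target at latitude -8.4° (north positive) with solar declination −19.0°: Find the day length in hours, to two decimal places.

12.39 hours

−tan φ tan δ = −(-0.1477)(-0.3443) = -0.0509; H_s = arccos(-0.0509) = 92.92°.
Day length = 2 H_s / 15° h⁻¹ = 185.84° / 15 = 12.389 h.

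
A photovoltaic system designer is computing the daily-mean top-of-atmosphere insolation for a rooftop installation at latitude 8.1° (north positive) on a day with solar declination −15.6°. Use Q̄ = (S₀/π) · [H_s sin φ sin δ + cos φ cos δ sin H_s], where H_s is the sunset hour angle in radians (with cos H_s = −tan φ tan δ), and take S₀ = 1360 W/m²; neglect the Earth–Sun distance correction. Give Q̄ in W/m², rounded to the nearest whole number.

387 W/m²

−tan φ tan δ = −(0.1423)(-0.2792) = 0.0397; H_s = arccos(0.0397) = 87.72°. In radians, H_s = 1.5310.
H_s sin φ sin δ = 1.5310 × 0.1409 × -0.2689 = -0.0580.
cos φ cos δ sin H_s = 0.9900 × 0.9632 × 0.9992 = 0.9528.
Q̄ = (1360/π) × (-0.0580 + 0.9528) = 432.90 × 0.8948 = 387.36 W/m².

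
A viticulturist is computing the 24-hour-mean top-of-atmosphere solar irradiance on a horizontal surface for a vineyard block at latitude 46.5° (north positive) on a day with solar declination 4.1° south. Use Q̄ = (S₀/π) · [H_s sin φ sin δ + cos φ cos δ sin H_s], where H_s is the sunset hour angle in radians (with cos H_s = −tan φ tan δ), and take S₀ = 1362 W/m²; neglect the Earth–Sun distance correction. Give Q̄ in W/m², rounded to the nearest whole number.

The sunset hour angle satisfies cos H_s = −tan φ tan δ = 0.0755, giving H_s = 85.67°. In radians, H_s = 1.4952.
H_s sin φ sin δ = 1.4952 × 0.7254 × -0.0715 = -0.0776.
cos φ cos δ sin H_s = 0.6884 × 0.9974 × 0.9971 = 0.6846.
Q̄ = (1362/π) × (-0.0776 + 0.6846) = 433.54 × 0.6070 = 263.16 W/m².

263 W/m²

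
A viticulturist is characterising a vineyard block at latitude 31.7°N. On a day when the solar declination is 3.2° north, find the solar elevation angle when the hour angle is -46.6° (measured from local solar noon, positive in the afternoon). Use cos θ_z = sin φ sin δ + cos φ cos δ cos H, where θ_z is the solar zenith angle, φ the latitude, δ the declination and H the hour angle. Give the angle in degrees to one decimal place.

cos θ_z = sin(31.7°) sin(3.2°) + cos(31.7°) cos(3.2°) cos(-46.60°) = 0.0293 + 0.5837 = 0.6130.
θ_z = arccos(0.6130) = 52.19°, so the elevation is 90° − 52.19° = 37.81°.

37.8°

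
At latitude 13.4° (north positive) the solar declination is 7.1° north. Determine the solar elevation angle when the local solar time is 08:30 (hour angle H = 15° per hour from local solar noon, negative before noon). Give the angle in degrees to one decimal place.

Hour angle H = 15° × (8.5 − 12) = -52.50°.
With φ = 13.4°, δ = 7.1°, H = -52.50°: sin φ sin δ = 0.0286, cos φ cos δ cos H = 0.5876, so cos θ_z = 0.6162.
θ_z = arccos(0.6162) = 51.96°, so the elevation is 90° − 51.96° = 38.04°.

38.0°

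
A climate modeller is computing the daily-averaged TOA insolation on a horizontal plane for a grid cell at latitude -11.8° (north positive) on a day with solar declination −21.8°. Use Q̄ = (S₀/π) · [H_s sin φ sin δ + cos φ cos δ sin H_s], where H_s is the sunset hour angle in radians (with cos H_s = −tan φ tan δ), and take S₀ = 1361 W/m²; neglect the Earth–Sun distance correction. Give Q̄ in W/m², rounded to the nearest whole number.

447 W/m²

−tan φ tan δ = −(-0.2089)(-0.4000) = -0.0836; H_s = arccos(-0.0836) = 94.80°. In radians, H_s = 1.6546.
H_s sin φ sin δ = 1.6546 × -0.2045 × -0.3714 = 0.1257.
cos φ cos δ sin H_s = 0.9789 × 0.9285 × 0.9965 = 0.9057.
Q̄ = (1361/π) × (0.1257 + 0.9057) = 433.22 × 1.0314 = 446.82 W/m².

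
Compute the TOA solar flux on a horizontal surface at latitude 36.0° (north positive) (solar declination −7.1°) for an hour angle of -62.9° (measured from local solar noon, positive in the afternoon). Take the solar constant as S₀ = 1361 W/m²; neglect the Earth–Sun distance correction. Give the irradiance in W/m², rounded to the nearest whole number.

399 W/m²

cos θ_z = sin φ sin δ + cos φ cos δ cos H = (0.5878)(-0.1236) + (0.8090)(0.9923)(0.4555) = 0.2930.
Top-of-atmosphere irradiance = S₀ cos θ_z = 1361 × 0.2930 = 398.77 W/m².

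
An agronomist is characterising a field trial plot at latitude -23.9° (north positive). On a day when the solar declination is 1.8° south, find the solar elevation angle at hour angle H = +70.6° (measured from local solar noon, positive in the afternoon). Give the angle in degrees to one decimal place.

cos θ_z = sin φ sin δ + cos φ cos δ cos H = (-0.4051)(-0.0314) + (0.9143)(0.9995)(0.3322) = 0.3163.
θ_z = arccos(0.3163) = 71.56°, so the elevation is 90° − 71.56° = 18.44°.

18.4°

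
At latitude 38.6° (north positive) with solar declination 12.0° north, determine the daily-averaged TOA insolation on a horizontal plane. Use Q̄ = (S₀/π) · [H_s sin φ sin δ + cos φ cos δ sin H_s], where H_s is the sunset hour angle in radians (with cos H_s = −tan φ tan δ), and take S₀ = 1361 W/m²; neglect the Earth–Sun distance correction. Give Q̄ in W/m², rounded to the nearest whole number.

−tan φ tan δ = −(0.7983)(0.2126) = -0.1697; H_s = arccos(-0.1697) = 99.77°. In radians, H_s = 1.7413.
H_s sin φ sin δ = 1.7413 × 0.6239 × 0.2079 = 0.2259.
cos φ cos δ sin H_s = 0.7815 × 0.9781 × 0.9855 = 0.7533.
Q̄ = (1361/π) × (0.2259 + 0.7533) = 433.22 × 0.9792 = 424.21 W/m².

424 W/m²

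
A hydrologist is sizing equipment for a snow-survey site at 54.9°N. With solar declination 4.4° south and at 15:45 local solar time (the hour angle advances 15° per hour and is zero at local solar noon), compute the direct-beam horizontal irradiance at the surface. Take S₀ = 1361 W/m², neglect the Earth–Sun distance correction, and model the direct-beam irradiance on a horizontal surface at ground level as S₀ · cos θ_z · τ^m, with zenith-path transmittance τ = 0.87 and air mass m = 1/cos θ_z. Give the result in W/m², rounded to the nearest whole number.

202 W/m²

Hour angle H = 15° × (15.75 − 12) = 56.25°.
With φ = 54.9°, δ = -4.4°, H = 56.25°: sin φ sin δ = -0.0628, cos φ cos δ cos H = 0.3185, so cos θ_z = 0.2557.
Air mass m = 1/cos θ_z = 1/0.2557 = 3.911; τ^m = 0.87^3.911 = 0.5800.
Surface direct beam = 1361 × 0.2557 × 0.5800 = 201.84 W/m².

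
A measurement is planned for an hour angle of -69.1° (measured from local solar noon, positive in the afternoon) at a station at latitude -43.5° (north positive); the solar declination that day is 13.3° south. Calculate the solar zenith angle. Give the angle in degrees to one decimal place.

cos θ_z = sin(-43.5°) sin(-13.3°) + cos(-43.5°) cos(-13.3°) cos(-69.10°) = 0.1584 + 0.2518 = 0.4102.
θ_z = arccos(0.4102) = 65.78°.

65.8°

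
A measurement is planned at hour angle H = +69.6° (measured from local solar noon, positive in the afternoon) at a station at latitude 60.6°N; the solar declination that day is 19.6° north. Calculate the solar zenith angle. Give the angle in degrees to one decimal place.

cos θ_z = sin φ sin δ + cos φ cos δ cos H = (0.8712)(0.3355) + (0.4909)(0.9421)(0.3486) = 0.4535.
θ_z = arccos(0.4535) = 63.03°.

63.0°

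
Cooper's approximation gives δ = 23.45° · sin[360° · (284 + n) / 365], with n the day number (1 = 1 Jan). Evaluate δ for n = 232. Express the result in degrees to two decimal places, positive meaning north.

+12.10°

360 × (284 + 232) / 365 = 508.932°; sin(508.932°) = 0.5161.
δ = 23.45 × 0.5161 = 12.103° ≈ +12.10°.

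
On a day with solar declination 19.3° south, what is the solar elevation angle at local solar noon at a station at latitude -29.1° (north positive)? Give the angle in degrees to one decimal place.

At local solar noon the hour angle is zero, so the elevation is 90° − |φ − δ| = 90° − |-29.1° − (-19.3°)| = 90° − 9.8° = 80.2°.

80.2°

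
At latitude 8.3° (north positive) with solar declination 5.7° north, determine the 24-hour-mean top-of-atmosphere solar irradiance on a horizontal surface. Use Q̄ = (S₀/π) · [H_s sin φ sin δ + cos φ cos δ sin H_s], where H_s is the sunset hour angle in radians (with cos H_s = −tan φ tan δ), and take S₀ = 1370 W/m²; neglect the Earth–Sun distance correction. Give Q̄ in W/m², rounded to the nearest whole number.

439 W/m²

The sunset hour angle satisfies cos H_s = −tan φ tan δ = -0.0146, giving H_s = 90.84°. In radians, H_s = 1.5855.
H_s sin φ sin δ = 1.5855 × 0.1444 × 0.0993 = 0.0227.
cos φ cos δ sin H_s = 0.9895 × 0.9951 × 0.9999 = 0.9846.
Q̄ = (1370/π) × (0.0227 + 0.9846) = 436.08 × 1.0073 = 439.26 W/m².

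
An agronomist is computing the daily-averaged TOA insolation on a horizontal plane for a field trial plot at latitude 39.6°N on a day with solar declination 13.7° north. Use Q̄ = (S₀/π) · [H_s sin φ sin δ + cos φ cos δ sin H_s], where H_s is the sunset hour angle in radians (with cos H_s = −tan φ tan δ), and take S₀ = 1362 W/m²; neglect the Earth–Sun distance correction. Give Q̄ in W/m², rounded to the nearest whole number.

434 W/m²

The sunset hour angle satisfies cos H_s = −tan φ tan δ = -0.2017, giving H_s = 101.64°. In radians, H_s = 1.7740.
H_s sin φ sin δ = 1.7740 × 0.6374 × 0.2368 = 0.2678.
cos φ cos δ sin H_s = 0.7705 × 0.9715 × 0.9794 = 0.7331.
Q̄ = (1362/π) × (0.2678 + 0.7331) = 433.54 × 1.0009 = 433.93 W/m².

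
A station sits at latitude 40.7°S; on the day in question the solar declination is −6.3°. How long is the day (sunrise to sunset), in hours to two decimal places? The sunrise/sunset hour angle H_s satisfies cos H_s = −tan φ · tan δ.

12.73 hours

The sunset hour angle satisfies cos H_s = −tan φ tan δ = -0.0950, giving H_s = 95.45°.
Day length = 2 H_s / 15° h⁻¹ = 190.90° / 15 = 12.727 h.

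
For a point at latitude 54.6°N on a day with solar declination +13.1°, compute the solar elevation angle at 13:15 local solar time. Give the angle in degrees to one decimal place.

Hour angle H = 15° × (13.25 − 12) = 18.75°.
cos θ_z = sin(54.6°) sin(13.1°) + cos(54.6°) cos(13.1°) cos(18.75°) = 0.1847 + 0.5343 = 0.7190.
θ_z = arccos(0.7190) = 44.03°, so the elevation is 90° − 44.03° = 45.97°.

46.0°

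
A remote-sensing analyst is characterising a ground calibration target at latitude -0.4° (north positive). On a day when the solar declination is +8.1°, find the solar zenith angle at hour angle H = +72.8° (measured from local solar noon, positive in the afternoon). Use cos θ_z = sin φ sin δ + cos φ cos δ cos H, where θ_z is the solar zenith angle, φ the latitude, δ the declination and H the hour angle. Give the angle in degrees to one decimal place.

73.0°

cos θ_z = sin φ sin δ + cos φ cos δ cos H = (-0.0070)(0.1409) + (1.0000)(0.9900)(0.2957) = 0.2918.
θ_z = arccos(0.2918) = 73.03°.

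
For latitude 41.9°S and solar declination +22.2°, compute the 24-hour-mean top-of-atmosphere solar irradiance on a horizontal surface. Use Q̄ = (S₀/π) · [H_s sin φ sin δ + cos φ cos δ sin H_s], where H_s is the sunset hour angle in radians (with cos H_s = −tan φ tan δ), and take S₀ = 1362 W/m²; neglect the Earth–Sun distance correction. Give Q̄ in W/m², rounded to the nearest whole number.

147 W/m²

cos H_s = −tan(-41.9°) · tan(22.2°) = 0.3662, so H_s = arccos(0.3662) = 68.52°. In radians, H_s = 1.1959.
H_s sin φ sin δ = 1.1959 × -0.6678 × 0.3778 = -0.3017.
cos φ cos δ sin H_s = 0.7443 × 0.9259 × 0.9305 = 0.6413.
Q̄ = (1362/π) × (-0.3017 + 0.6413) = 433.54 × 0.3396 = 147.23 W/m².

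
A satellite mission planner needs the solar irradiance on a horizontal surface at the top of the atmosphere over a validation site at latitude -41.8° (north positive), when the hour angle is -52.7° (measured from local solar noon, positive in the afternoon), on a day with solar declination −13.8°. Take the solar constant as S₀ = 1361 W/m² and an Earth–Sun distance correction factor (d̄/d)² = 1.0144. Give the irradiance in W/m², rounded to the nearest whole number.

With φ = -41.8°, δ = -13.8°, H = -52.70°: sin φ sin δ = 0.1590, cos φ cos δ cos H = 0.4387, so cos θ_z = 0.5977.
Top-of-atmosphere irradiance = S₀ (d̄/d)² cos θ_z = 1361 × 1.0144 × 0.5977 = 825.18 W/m².

825 W/m²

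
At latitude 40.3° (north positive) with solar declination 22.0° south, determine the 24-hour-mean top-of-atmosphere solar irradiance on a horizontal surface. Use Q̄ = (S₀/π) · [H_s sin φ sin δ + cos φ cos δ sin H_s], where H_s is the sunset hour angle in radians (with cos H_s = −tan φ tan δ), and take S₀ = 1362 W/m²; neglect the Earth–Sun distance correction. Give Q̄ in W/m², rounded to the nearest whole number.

160 W/m²

cos H_s = −tan(40.3°) · tan(-22.0°) = 0.3426, so H_s = arccos(0.3426) = 69.96°. In radians, H_s = 1.2210.
H_s sin φ sin δ = 1.2210 × 0.6468 × -0.3746 = -0.2958.
cos φ cos δ sin H_s = 0.7627 × 0.9272 × 0.9394 = 0.6643.
Q̄ = (1362/π) × (-0.2958 + 0.6643) = 433.54 × 0.3685 = 159.76 W/m².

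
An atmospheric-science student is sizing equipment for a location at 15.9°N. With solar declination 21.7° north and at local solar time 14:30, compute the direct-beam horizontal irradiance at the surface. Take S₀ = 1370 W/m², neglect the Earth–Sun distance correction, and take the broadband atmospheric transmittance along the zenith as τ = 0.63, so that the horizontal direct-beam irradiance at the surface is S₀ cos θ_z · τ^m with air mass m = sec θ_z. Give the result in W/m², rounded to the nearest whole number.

628 W/m²

Hour angle H = 15° × (14.5 − 12) = 37.50°.
cos θ_z = sin φ sin δ + cos φ cos δ cos H = (0.2740)(0.3697) + (0.9617)(0.9291)(0.7934) = 0.8102.
Air mass m = 1/cos θ_z = 1/0.8102 = 1.234; τ^m = 0.63^1.234 = 0.5654.
Surface direct beam = 1370 × 0.8102 × 0.5654 = 627.58 W/m².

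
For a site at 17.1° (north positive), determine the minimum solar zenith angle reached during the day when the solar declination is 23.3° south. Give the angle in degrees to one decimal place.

At local solar noon the hour angle is zero, so the zenith angle is |φ − δ| = |17.1° − (-23.3°)| = 40.4°.

40.4°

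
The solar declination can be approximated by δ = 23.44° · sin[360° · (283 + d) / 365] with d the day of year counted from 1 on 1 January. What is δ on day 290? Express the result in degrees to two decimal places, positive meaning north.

360 × (283 + 290) / 365 = 565.151°; sin(565.151°) = -0.4250.
δ = 23.44 × -0.4250 = -9.962° ≈ -9.96°.

-9.96°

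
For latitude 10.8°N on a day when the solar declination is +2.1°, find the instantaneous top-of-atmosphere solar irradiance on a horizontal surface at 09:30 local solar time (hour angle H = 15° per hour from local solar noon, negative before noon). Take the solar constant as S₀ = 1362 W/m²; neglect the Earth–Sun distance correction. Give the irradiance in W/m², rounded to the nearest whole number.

1070 W/m²

Hour angle H = 15° × (9.5 − 12) = -37.50°.
cos θ_z = sin φ sin δ + cos φ cos δ cos H = (0.1874)(0.0366) + (0.9823)(0.9993)(0.7934) = 0.7857.
Top-of-atmosphere irradiance = S₀ cos θ_z = 1362 × 0.7857 = 1070.12 W/m².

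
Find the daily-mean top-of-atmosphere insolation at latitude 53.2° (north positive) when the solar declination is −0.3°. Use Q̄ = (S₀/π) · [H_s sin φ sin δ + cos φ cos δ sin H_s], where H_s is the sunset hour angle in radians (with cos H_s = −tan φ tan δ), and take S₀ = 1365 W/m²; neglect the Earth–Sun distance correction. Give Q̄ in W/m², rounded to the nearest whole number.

257 W/m²

The sunset hour angle satisfies cos H_s = −tan φ tan δ = 0.0070, giving H_s = 89.60°. In radians, H_s = 1.5638.
H_s sin φ sin δ = 1.5638 × 0.8007 × -0.0052 = -0.0065.
cos φ cos δ sin H_s = 0.5990 × 1.0000 × 1.0000 = 0.5990.
Q̄ = (1365/π) × (-0.0065 + 0.5990) = 434.49 × 0.5925 = 257.44 W/m².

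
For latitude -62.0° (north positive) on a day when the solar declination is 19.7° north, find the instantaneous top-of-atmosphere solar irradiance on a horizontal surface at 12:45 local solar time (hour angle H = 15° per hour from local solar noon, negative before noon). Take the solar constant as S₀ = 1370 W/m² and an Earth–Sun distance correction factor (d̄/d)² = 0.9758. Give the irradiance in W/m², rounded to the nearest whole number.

Hour angle H = 15° × (12.75 − 12) = 11.25°.
cos θ_z = sin φ sin δ + cos φ cos δ cos H = (-0.8829)(0.3371) + (0.4695)(0.9415)(0.9808) = 0.1359.
Top-of-atmosphere irradiance = S₀ (d̄/d)² cos θ_z = 1370 × 0.9758 × 0.1359 = 181.68 W/m².

182 W/m²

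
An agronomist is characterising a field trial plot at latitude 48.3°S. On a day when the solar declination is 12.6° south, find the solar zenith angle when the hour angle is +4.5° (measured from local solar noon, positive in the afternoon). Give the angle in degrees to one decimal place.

cos θ_z = sin(-48.3°) sin(-12.6°) + cos(-48.3°) cos(-12.6°) cos(4.50°) = 0.1629 + 0.6472 = 0.8101.
θ_z = arccos(0.8101) = 35.89°.

35.9°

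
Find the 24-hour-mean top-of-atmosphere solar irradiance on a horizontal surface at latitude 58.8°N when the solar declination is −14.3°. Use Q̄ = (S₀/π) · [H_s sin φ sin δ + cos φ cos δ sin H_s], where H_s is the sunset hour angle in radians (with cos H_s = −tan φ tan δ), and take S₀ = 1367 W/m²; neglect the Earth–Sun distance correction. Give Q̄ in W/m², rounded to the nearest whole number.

94 W/m²

cos H_s = −tan(58.8°) · tan(-14.3°) = 0.4209, so H_s = arccos(0.4209) = 65.11°. In radians, H_s = 1.1364.
H_s sin φ sin δ = 1.1364 × 0.8554 × -0.2470 = -0.2401.
cos φ cos δ sin H_s = 0.5180 × 0.9690 × 0.9071 = 0.4553.
Q̄ = (1367/π) × (-0.2401 + 0.4553) = 435.13 × 0.2152 = 93.64 W/m².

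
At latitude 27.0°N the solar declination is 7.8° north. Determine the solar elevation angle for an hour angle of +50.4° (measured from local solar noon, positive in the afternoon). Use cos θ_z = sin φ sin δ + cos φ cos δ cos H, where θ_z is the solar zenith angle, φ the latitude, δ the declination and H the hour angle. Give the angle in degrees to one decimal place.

With φ = 27.0°, δ = 7.8°, H = 50.40°: sin φ sin δ = 0.0616, cos φ cos δ cos H = 0.5627, so cos θ_z = 0.6243.
θ_z = arccos(0.6243) = 51.37°, so the elevation is 90° − 51.37° = 38.63°.

38.6°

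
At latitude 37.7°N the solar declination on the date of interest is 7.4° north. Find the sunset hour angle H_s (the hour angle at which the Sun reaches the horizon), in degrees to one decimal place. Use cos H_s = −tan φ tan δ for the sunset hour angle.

95.8°

cos H_s = −tan(37.7°) · tan(7.4°) = -0.1004, so H_s = arccos(-0.1004) = 95.76°.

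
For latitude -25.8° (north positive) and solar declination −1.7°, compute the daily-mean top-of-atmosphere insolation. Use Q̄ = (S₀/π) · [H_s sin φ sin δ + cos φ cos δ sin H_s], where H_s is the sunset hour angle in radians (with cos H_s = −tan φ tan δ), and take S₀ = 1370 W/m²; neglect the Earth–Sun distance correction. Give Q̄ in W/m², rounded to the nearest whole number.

−tan φ tan δ = −(-0.4834)(-0.0297) = -0.0144; H_s = arccos(-0.0144) = 90.83°. In radians, H_s = 1.5853.
H_s sin φ sin δ = 1.5853 × -0.4352 × -0.0297 = 0.0205.
cos φ cos δ sin H_s = 0.9003 × 0.9996 × 0.9999 = 0.8998.
Q̄ = (1370/π) × (0.0205 + 0.8998) = 436.08 × 0.9203 = 401.32 W/m².

401 W/m²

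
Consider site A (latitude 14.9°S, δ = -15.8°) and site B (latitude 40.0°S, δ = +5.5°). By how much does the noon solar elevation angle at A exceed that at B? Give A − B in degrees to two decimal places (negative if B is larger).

+44.60°

A: 90° − |-14.9 − (-15.8)| = 89.10°.
B: 90° − |-40.0 − (5.5)| = 44.50°.
A − B = 89.10 − 44.50 = 44.60°.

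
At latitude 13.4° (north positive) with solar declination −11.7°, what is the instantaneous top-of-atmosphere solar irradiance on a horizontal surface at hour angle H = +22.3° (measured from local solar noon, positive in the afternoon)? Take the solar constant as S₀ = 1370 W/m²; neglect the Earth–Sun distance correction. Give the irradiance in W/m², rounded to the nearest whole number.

cos θ_z = sin(13.4°) sin(-11.7°) + cos(13.4°) cos(-11.7°) cos(22.30°) = -0.0470 + 0.8813 = 0.8343.
Top-of-atmosphere irradiance = S₀ cos θ_z = 1370 × 0.8343 = 1142.99 W/m².

1143 W/m²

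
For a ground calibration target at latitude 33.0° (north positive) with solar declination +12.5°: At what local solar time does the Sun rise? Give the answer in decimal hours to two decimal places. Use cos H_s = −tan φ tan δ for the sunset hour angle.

5.45 h

The sunset hour angle satisfies cos H_s = −tan φ tan δ = -0.1440, giving H_s = 98.28°.
Sunrise is at 12 − H_s/15 = 12 − 6.552 = 5.448 h local solar time.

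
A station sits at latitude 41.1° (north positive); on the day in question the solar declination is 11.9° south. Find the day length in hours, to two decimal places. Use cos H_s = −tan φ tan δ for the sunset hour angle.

10.59 hours

The sunset hour angle satisfies cos H_s = −tan φ tan δ = 0.1838, giving H_s = 79.41°.
Day length = 2 H_s / 15° h⁻¹ = 158.82° / 15 = 10.588 h.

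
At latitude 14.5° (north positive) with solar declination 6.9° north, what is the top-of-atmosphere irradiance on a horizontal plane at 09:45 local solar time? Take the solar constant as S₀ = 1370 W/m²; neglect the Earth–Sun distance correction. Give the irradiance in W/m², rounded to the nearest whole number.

Hour angle H = 15° × (9.75 − 12) = -33.75°.
cos θ_z = sin(14.5°) sin(6.9°) + cos(14.5°) cos(6.9°) cos(-33.75°) = 0.0301 + 0.7992 = 0.8293.
Top-of-atmosphere irradiance = S₀ cos θ_z = 1370 × 0.8293 = 1136.14 W/m².

1136 W/m²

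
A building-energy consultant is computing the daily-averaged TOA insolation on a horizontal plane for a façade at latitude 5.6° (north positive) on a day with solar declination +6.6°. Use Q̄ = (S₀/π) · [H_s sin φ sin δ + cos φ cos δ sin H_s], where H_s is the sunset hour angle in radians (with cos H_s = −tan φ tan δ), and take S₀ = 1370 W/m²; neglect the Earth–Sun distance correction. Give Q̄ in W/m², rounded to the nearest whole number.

439 W/m²

cos H_s = −tan(5.6°) · tan(6.6°) = -0.0113, so H_s = arccos(-0.0113) = 90.65°. In radians, H_s = 1.5821.
H_s sin φ sin δ = 1.5821 × 0.0976 × 0.1149 = 0.0177.
cos φ cos δ sin H_s = 0.9952 × 0.9934 × 0.9999 = 0.9885.
Q̄ = (1370/π) × (0.0177 + 0.9885) = 436.08 × 1.0062 = 438.78 W/m².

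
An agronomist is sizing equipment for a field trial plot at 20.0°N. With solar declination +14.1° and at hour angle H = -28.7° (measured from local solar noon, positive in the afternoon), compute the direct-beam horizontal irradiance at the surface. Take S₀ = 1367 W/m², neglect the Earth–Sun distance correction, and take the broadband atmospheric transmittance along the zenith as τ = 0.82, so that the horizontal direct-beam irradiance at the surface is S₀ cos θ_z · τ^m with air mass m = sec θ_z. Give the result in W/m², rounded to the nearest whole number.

964 W/m²

With φ = 20.0°, δ = 14.1°, H = -28.70°: sin φ sin δ = 0.0833, cos φ cos δ cos H = 0.7994, so cos θ_z = 0.8827.
Air mass m = 1/cos θ_z = 1/0.8827 = 1.133; τ^m = 0.82^1.133 = 0.7986.
Surface direct beam = 1367 × 0.8827 × 0.7986 = 963.63 W/m².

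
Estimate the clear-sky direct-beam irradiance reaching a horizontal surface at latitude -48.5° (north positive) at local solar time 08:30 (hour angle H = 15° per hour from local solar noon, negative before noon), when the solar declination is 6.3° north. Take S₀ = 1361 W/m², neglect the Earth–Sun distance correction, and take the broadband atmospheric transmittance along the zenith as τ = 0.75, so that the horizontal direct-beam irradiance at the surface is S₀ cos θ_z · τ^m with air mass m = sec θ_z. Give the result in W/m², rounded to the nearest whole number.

Hour angle H = 15° × (8.5 − 12) = -52.50°.
cos θ_z = sin(-48.5°) sin(6.3°) + cos(-48.5°) cos(6.3°) cos(-52.50°) = -0.0822 + 0.4009 = 0.3187.
Air mass m = 1/cos θ_z = 1/0.3187 = 3.138; τ^m = 0.75^3.138 = 0.4055.
Surface direct beam = 1361 × 0.3187 × 0.4055 = 175.89 W/m².

176 W/m²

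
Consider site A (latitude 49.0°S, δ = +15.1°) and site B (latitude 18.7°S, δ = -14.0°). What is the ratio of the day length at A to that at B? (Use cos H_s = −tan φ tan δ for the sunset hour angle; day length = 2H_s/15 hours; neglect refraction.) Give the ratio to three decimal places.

0.758

A: H_s = arccos(−tan -49.0° · tan 15.1°) = 71.92°, so 2H_s/15 = 9.5893 h.
B: H_s = arccos(−tan -18.7° · tan -14.0°) = 94.84°, so 2H_s/15 = 12.6453 h.
Ratio A/B = 9.5893 / 12.6453 = 0.7583.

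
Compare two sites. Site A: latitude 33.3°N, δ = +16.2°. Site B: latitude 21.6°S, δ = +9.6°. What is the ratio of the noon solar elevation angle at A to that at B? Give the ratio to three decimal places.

A: 90° − |33.3 − (16.2)| = 72.90°.
B: 90° − |-21.6 − (9.6)| = 58.80°.
Ratio A/B = 72.9000 / 58.8000 = 1.2398.

1.240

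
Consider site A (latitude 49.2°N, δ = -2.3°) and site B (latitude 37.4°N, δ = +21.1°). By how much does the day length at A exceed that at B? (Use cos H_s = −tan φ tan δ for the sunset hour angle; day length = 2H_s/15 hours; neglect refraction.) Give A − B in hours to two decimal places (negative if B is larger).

A: H_s = arccos(−tan 49.2° · tan -2.3°) = 87.33°, so 2H_s/15 = 11.6440 h.
B: H_s = arccos(−tan 37.4° · tan 21.1°) = 107.16°, so 2H_s/15 = 14.2880 h.
A − B = 11.6440 − 14.2880 = -2.6440 h.

-2.64 h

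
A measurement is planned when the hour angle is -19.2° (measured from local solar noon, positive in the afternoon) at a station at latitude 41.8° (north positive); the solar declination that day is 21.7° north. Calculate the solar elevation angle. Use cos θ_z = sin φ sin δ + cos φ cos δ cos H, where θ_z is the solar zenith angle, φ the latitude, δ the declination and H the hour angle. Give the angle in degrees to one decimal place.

64.2°

cos θ_z = sin φ sin δ + cos φ cos δ cos H = (0.6665)(0.3697) + (0.7455)(0.9291)(0.9444) = 0.9005.
θ_z = arccos(0.9005) = 25.78°, so the elevation is 90° − 25.78° = 64.22°.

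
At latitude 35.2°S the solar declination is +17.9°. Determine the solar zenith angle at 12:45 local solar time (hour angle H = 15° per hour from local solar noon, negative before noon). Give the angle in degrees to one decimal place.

Hour angle H = 15° × (12.75 − 12) = 11.25°.
cos θ_z = sin φ sin δ + cos φ cos δ cos H = (-0.5764)(0.3074) + (0.8171)(0.9516)(0.9808) = 0.5854.
θ_z = arccos(0.5854) = 54.17°.

54.2°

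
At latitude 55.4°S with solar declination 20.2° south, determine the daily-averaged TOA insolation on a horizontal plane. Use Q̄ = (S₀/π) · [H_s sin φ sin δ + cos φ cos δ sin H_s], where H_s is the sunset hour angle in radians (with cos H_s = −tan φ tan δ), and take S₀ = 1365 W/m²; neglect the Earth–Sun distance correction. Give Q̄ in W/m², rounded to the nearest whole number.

−tan φ tan δ = −(-1.4496)(-0.3679) = -0.5333; H_s = arccos(-0.5333) = 122.23°. In radians, H_s = 2.1333.
H_s sin φ sin δ = 2.1333 × -0.8231 × -0.3453 = 0.6063.
cos φ cos δ sin H_s = 0.5678 × 0.9385 × 0.8459 = 0.4508.
Q̄ = (1365/π) × (0.6063 + 0.4508) = 434.49 × 1.0571 = 459.30 W/m².

459 W/m²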